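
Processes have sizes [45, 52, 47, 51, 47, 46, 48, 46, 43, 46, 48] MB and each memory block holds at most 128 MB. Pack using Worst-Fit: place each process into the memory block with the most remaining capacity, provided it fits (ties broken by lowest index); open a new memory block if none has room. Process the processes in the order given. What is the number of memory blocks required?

45 MB → memory block 1 (remaining 83 MB)
52 MB → memory block 1 (remaining 31 MB)
47 MB → memory block 2 (remaining 81 MB)
51 MB → memory block 2 (remaining 30 MB)
47 MB → memory block 3 (remaining 81 MB)
46 MB → memory block 3 (remaining 35 MB)
48 MB → memory block 4 (remaining 80 MB)
46 MB → memory block 4 (remaining 34 MB)
43 MB → memory block 5 (remaining 85 MB)
46 MB → memory block 5 (remaining 39 MB)
48 MB → memory block 6 (remaining 80 MB)
Final memory blocks: [45,52] [47,51] [47,46] [48,46] [43,46] [48].

6 memory blocks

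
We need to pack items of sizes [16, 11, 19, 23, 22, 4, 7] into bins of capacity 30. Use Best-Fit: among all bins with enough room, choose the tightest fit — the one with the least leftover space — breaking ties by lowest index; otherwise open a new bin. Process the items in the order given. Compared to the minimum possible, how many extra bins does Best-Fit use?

0

Best-Fit: [16,11] [19] [23,4] [22,7] → 4 bins.
Total size 102; any packing needs at least ⌈102/30⌉ = 4 bins.
So 4 is already optimal.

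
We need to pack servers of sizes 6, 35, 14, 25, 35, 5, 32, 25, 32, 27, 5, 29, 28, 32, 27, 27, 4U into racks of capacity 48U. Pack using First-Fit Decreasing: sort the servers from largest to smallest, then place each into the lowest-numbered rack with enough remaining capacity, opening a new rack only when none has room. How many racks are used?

12

Sorted descending: 35, 35, 32, 32, 32, 29, 28, 27, 27, 27, 25, 25, 14, 6, 5, 5, 4.
35U → rack 1 (remaining 13U)
35U → rack 2 (remaining 13U)
32U → rack 3 (remaining 16U)
32U → rack 4 (remaining 16U)
32U → rack 5 (remaining 16U)
29U → rack 6 (remaining 19U)
28U → rack 7 (remaining 20U)
27U → rack 8 (remaining 21U)
27U → rack 9 (remaining 21U)
27U → rack 10 (remaining 21U)
25U → rack 11 (remaining 23U)
25U → rack 12 (remaining 23U)
14U → rack 3 (remaining 2U)
6U → rack 1 (remaining 7U)
5U → rack 1 (remaining 2U)
5U → rack 2 (remaining 8U)
4U → rack 2 (remaining 4U)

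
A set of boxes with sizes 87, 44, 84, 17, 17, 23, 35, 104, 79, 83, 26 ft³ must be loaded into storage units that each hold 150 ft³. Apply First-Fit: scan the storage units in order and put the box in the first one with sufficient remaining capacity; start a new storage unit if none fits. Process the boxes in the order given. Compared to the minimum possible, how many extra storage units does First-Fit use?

0

First-Fit: [87,44,17] [84,17,23,26] [35,104] [79] [83] → 5 storage units.
5 boxes exceed 75 ft³ (half the capacity), and no two of those can share a storage unit, so at least 5 storage units are needed.
So 5 is already optimal.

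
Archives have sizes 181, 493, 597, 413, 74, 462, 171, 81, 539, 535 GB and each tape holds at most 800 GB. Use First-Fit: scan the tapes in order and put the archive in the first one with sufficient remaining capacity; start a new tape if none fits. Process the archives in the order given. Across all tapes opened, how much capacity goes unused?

tape 1: place 181 GB, 619 GB left
tape 1: place 493 GB, 126 GB left
tape 2: place 597 GB, 203 GB left
tape 3: place 413 GB, 387 GB left
tape 1: place 74 GB, 52 GB left
tape 4: place 462 GB, 338 GB left
tape 2: place 171 GB, 32 GB left
tape 3: place 81 GB, 306 GB left
tape 5: place 539 GB, 261 GB left
tape 6: place 535 GB, 265 GB left
6 tapes × 800 GB = 4800 GB; used 3546 GB; unused 1254 GB.

1254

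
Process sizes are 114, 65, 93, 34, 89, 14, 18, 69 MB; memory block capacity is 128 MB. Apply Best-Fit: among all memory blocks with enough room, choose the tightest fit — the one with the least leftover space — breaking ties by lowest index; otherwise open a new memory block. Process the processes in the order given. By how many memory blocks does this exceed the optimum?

Best-Fit: [114,14] [65] [93,34] [89,18] [69] → 5 memory blocks.
5 processes exceed 64 MB (half the capacity), and no two of those can share a memory block, so at least 5 memory blocks are needed.
So 5 is already optimal.

0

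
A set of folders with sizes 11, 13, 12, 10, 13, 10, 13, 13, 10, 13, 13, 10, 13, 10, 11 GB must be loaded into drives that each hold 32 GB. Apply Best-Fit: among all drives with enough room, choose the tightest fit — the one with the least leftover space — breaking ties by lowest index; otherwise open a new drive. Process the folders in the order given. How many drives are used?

drive 1: place 11 GB, 21 GB left
drive 1: place 13 GB, 8 GB left
drive 2: place 12 GB, 20 GB left
drive 2: place 10 GB, 10 GB left
drive 3: place 13 GB, 19 GB left
drive 2: place 10 GB, 0 GB left
drive 3: place 13 GB, 6 GB left
drive 4: place 13 GB, 19 GB left
drive 4: place 10 GB, 9 GB left
drive 5: place 13 GB, 19 GB left
drive 5: place 13 GB, 6 GB left
drive 6: place 10 GB, 22 GB left
drive 6: place 13 GB, 9 GB left
drive 7: place 10 GB, 22 GB left
drive 7: place 11 GB, 11 GB left
Final drives: [11,13] [12,10,10] [13,13] [13,10] [13,13] [10,13] [10,11].

7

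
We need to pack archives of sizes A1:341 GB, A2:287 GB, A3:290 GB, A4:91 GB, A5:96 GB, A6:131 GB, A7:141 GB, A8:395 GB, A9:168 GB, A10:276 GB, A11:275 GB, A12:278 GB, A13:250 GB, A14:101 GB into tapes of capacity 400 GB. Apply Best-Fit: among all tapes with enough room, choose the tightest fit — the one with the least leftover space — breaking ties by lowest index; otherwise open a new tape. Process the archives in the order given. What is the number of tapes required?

Put A1 (341 GB) in tape 1; 59 GB remain.
Put A2 (287 GB) in tape 2; 113 GB remain.
Put A3 (290 GB) in tape 3; 110 GB remain.
Put A4 (91 GB) in tape 3; 19 GB remain.
Put A5 (96 GB) in tape 2; 17 GB remain.
Put A6 (131 GB) in tape 4; 269 GB remain.
Put A7 (141 GB) in tape 4; 128 GB remain.
Put A8 (395 GB) in tape 5; 5 GB remain.
Put A9 (168 GB) in tape 6; 232 GB remain.
Put A10 (276 GB) in tape 7; 124 GB remain.
Put A11 (275 GB) in tape 8; 125 GB remain.
Put A12 (278 GB) in tape 9; 122 GB remain.
Put A13 (250 GB) in tape 10; 150 GB remain.
Put A14 (101 GB) in tape 9; 21 GB remain.
Final tapes: [341] [287,96] [290,91] [131,141] [395] [168] [276] [275] [278,101] [250].

10 tapes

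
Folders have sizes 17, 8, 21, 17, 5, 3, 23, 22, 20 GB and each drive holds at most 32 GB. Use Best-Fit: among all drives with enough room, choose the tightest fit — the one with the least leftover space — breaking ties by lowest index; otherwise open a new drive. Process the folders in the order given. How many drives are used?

drive 1: place 17 GB, 15 GB left
drive 1: place 8 GB, 7 GB left
drive 2: place 21 GB, 11 GB left
drive 3: place 17 GB, 15 GB left
drive 1: place 5 GB, 2 GB left
drive 2: place 3 GB, 8 GB left
drive 4: place 23 GB, 9 GB left
drive 5: place 22 GB, 10 GB left
drive 6: place 20 GB, 12 GB left

6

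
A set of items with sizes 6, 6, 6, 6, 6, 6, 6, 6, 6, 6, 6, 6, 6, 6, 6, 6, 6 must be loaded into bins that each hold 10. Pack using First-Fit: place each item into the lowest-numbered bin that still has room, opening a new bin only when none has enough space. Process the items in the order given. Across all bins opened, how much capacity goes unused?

6 → bin 1 (remaining 4)
6 → bin 2 (remaining 4)
6 → bin 3 (remaining 4)
6 → bin 4 (remaining 4)
6 → bin 5 (remaining 4)
6 → bin 6 (remaining 4)
6 → bin 7 (remaining 4)
6 → bin 8 (remaining 4)
6 → bin 9 (remaining 4)
6 → bin 10 (remaining 4)
6 → bin 11 (remaining 4)
6 → bin 12 (remaining 4)
6 → bin 13 (remaining 4)
6 → bin 14 (remaining 4)
6 → bin 15 (remaining 4)
6 → bin 16 (remaining 4)
6 → bin 17 (remaining 4)
17 bins × 10 = 170; used 102; unused 68.

68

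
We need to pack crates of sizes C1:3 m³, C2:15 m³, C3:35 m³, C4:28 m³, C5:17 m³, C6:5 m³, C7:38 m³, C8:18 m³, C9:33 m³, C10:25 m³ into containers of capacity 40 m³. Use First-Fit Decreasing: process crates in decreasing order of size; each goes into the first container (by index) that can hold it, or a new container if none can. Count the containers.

Sorted descending: 38, 35, 33, 28, 25, 18, 17, 15, 5, 3.
Put 38 m³ in container 1; 2 m³ remain.
Put 35 m³ in container 2; 5 m³ remain.
Put 33 m³ in container 3; 7 m³ remain.
Put 28 m³ in container 4; 12 m³ remain.
Put 25 m³ in container 5; 15 m³ remain.
Put 18 m³ in container 6; 22 m³ remain.
Put 17 m³ in container 6; 5 m³ remain.
Put 15 m³ in container 5; 0 m³ remain.
Put 5 m³ in container 2; 0 m³ remain.
Put 3 m³ in container 3; 4 m³ remain.
Final containers: [38] [35,5] [33,3] [28] [25,15] [18,17].

6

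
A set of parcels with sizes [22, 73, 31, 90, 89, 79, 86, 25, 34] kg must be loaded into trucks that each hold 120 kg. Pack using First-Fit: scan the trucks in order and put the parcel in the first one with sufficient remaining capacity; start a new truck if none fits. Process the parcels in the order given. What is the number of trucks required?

5

Put 22 kg in truck 1; 98 kg remain.
Put 73 kg in truck 1; 25 kg remain.
Put 31 kg in truck 2; 89 kg remain.
Put 90 kg in truck 3; 30 kg remain.
Put 89 kg in truck 2; 0 kg remain.
Put 79 kg in truck 4; 41 kg remain.
Put 86 kg in truck 5; 34 kg remain.
Put 25 kg in truck 1; 0 kg remain.
Put 34 kg in truck 4; 7 kg remain.
Final trucks: [22,73,25] [31,89] [90] [79,34] [86].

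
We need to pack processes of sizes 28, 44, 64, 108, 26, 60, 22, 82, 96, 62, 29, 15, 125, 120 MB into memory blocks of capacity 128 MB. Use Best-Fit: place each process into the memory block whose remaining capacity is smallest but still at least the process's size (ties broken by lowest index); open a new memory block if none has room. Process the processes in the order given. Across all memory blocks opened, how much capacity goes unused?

143

memory block 1: place 28 MB, 100 MB left
memory block 1: place 44 MB, 56 MB left
memory block 2: place 64 MB, 64 MB left
memory block 3: place 108 MB, 20 MB left
memory block 1: place 26 MB, 30 MB left
memory block 2: place 60 MB, 4 MB left
memory block 1: place 22 MB, 8 MB left
memory block 4: place 82 MB, 46 MB left
memory block 5: place 96 MB, 32 MB left
memory block 6: place 62 MB, 66 MB left
memory block 5: place 29 MB, 3 MB left
memory block 3: place 15 MB, 5 MB left
memory block 7: place 125 MB, 3 MB left
memory block 8: place 120 MB, 8 MB left
8 memory blocks × 128 MB = 1024 MB; used 881 MB; unused 143 MB.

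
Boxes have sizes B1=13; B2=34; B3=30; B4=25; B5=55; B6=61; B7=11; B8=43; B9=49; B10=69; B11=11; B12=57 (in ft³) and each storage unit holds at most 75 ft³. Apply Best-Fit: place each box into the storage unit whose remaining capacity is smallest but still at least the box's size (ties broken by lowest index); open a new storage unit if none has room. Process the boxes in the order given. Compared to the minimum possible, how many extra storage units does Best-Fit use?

0

Best-Fit: [13,34,25] [30,43] [55,11] [61,11] [49] [69] [57] → 7 storage units.
Total size 458 ft³; any packing needs at least ⌈458/75⌉ = 7 storage units.
So 7 is already optimal.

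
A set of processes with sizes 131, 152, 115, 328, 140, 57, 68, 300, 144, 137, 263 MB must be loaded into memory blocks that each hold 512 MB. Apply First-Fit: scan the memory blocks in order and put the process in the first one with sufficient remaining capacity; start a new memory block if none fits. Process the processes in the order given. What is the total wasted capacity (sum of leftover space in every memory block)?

Put 131 MB in memory block 1; 381 MB remain.
Put 152 MB in memory block 1; 229 MB remain.
Put 115 MB in memory block 1; 114 MB remain.
Put 328 MB in memory block 2; 184 MB remain.
Put 140 MB in memory block 2; 44 MB remain.
Put 57 MB in memory block 1; 57 MB remain.
Put 68 MB in memory block 3; 444 MB remain.
Put 300 MB in memory block 3; 144 MB remain.
Put 144 MB in memory block 3; 0 MB remain.
Put 137 MB in memory block 4; 375 MB remain.
Put 263 MB in memory block 4; 112 MB remain.
4 memory blocks × 512 MB = 2048 MB; used 1835 MB; unused 213 MB.

213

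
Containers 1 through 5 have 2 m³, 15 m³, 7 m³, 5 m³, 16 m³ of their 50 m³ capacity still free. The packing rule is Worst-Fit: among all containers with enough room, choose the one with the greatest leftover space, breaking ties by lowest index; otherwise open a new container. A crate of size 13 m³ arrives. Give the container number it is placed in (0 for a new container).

5

Containers with room: container 2 (15 m³), container 5 (16 m³).
Most room is container 5 with 16 m³ free.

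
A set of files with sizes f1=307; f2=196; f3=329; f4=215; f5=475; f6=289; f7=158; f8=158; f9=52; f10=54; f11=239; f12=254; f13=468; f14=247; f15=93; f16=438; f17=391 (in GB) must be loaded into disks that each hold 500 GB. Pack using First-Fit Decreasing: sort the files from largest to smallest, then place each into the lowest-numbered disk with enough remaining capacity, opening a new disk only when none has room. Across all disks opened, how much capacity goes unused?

Sorted descending: 475, 468, 438, 391, 329, 307, 289, 254, 247, 239, 215, 196, 158, 158, 93, 54, 52.
475 GB → disk 1 (remaining 25 GB)
468 GB → disk 2 (remaining 32 GB)
438 GB → disk 3 (remaining 62 GB)
391 GB → disk 4 (remaining 109 GB)
329 GB → disk 5 (remaining 171 GB)
307 GB → disk 6 (remaining 193 GB)
289 GB → disk 7 (remaining 211 GB)
254 GB → disk 8 (remaining 246 GB)
247 GB → disk 9 (remaining 253 GB)
239 GB → disk 8 (remaining 7 GB)
215 GB → disk 9 (remaining 38 GB)
196 GB → disk 7 (remaining 15 GB)
158 GB → disk 5 (remaining 13 GB)
158 GB → disk 6 (remaining 35 GB)
93 GB → disk 4 (remaining 16 GB)
54 GB → disk 3 (remaining 8 GB)
52 GB → disk 10 (remaining 448 GB)
10 disks × 500 GB = 5000 GB; used 4363 GB; unused 637 GB.

637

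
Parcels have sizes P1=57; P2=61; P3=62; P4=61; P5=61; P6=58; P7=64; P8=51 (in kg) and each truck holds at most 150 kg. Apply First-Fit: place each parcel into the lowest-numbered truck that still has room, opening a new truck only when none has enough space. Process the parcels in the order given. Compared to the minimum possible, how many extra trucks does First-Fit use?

First-Fit: [57,61] [62,61] [61,58] [64,51] → 4 trucks.
Total size 475 kg; any packing needs at least ⌈475/150⌉ = 4 trucks.
So 4 is already optimal.

0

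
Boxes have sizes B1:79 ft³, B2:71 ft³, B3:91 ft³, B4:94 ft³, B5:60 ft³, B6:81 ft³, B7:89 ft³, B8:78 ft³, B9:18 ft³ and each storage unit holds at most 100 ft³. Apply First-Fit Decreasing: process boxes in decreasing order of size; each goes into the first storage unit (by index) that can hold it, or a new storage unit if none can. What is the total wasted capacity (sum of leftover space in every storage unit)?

139

Sorted descending: 94, 91, 89, 81, 79, 78, 71, 60, 18.
Put 94 ft³ in storage unit 1; 6 ft³ remain.
Put 91 ft³ in storage unit 2; 9 ft³ remain.
Put 89 ft³ in storage unit 3; 11 ft³ remain.
Put 81 ft³ in storage unit 4; 19 ft³ remain.
Put 79 ft³ in storage unit 5; 21 ft³ remain.
Put 78 ft³ in storage unit 6; 22 ft³ remain.
Put 71 ft³ in storage unit 7; 29 ft³ remain.
Put 60 ft³ in storage unit 8; 40 ft³ remain.
Put 18 ft³ in storage unit 4; 1 ft³ remain.
8 storage units × 100 ft³ = 800 ft³; used 661 ft³; unused 139 ft³.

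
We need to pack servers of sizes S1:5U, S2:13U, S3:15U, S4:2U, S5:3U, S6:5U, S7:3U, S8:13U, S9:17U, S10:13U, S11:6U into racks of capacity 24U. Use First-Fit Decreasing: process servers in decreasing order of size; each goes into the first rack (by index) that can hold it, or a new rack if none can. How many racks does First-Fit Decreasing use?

5

Sorted descending: 17, 15, 13, 13, 13, 6, 5, 5, 3, 3, 2.
Put 17U in rack 1; 7U remain.
Put 15U in rack 2; 9U remain.
Put 13U in rack 3; 11U remain.
Put 13U in rack 4; 11U remain.
Put 13U in rack 5; 11U remain.
Put 6U in rack 1; 1U remain.
Put 5U in rack 2; 4U remain.
Put 5U in rack 3; 6U remain.
Put 3U in rack 2; 1U remain.
Put 3U in rack 3; 3U remain.
Put 2U in rack 3; 1U remain.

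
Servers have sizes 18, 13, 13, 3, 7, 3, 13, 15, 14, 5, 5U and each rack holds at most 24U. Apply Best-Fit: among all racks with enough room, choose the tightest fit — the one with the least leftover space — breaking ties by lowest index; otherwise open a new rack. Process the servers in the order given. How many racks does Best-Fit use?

6

Put 18U in rack 1; 6U remain.
Put 13U in rack 2; 11U remain.
Put 13U in rack 3; 11U remain.
Put 3U in rack 1; 3U remain.
Put 7U in rack 2; 4U remain.
Put 3U in rack 1; 0U remain.
Put 13U in rack 4; 11U remain.
Put 15U in rack 5; 9U remain.
Put 14U in rack 6; 10U remain.
Put 5U in rack 5; 4U remain.
Put 5U in rack 6; 5U remain.
Final racks: [18,3,3] [13,7] [13] [13] [15,5] [14,5].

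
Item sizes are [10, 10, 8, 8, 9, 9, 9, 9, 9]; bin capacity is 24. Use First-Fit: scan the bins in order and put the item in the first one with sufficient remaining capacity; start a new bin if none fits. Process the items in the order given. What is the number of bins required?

5 bins

bin 1: place 10, 14 left
bin 1: place 10, 4 left
bin 2: place 8, 16 left
bin 2: place 8, 8 left
bin 3: place 9, 15 left
bin 3: place 9, 6 left
bin 4: place 9, 15 left
bin 4: place 9, 6 left
bin 5: place 9, 15 left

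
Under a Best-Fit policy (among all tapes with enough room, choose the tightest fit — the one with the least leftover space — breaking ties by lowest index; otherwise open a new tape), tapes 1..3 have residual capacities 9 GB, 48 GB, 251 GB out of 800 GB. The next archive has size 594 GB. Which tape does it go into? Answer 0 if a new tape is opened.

No tape has ≥ 594 GB free, so a new tape is opened.

0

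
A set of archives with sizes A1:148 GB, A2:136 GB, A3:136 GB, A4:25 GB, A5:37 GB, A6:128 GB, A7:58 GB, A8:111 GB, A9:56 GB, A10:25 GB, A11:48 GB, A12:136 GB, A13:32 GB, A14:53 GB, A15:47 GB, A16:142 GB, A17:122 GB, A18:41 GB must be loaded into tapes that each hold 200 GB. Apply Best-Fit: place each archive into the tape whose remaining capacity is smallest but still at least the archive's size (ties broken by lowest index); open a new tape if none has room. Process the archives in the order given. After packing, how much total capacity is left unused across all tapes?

119

A1 (148 GB) → tape 1 (remaining 52 GB)
A2 (136 GB) → tape 2 (remaining 64 GB)
A3 (136 GB) → tape 3 (remaining 64 GB)
A4 (25 GB) → tape 1 (remaining 27 GB)
A5 (37 GB) → tape 2 (remaining 27 GB)
A6 (128 GB) → tape 4 (remaining 72 GB)
A7 (58 GB) → tape 3 (remaining 6 GB)
A8 (111 GB) → tape 5 (remaining 89 GB)
A9 (56 GB) → tape 4 (remaining 16 GB)
A10 (25 GB) → tape 1 (remaining 2 GB)
A11 (48 GB) → tape 5 (remaining 41 GB)
A12 (136 GB) → tape 6 (remaining 64 GB)
A13 (32 GB) → tape 5 (remaining 9 GB)
A14 (53 GB) → tape 6 (remaining 11 GB)
A15 (47 GB) → tape 7 (remaining 153 GB)
A16 (142 GB) → tape 7 (remaining 11 GB)
A17 (122 GB) → tape 8 (remaining 78 GB)
A18 (41 GB) → tape 8 (remaining 37 GB)
8 tapes × 200 GB = 1600 GB; used 1481 GB; unused 119 GB.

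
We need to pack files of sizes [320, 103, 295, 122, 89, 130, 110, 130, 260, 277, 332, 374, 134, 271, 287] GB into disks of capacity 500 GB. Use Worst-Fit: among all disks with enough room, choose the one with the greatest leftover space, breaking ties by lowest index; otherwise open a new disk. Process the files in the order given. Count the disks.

320 GB → disk 1 (remaining 180 GB)
103 GB → disk 1 (remaining 77 GB)
295 GB → disk 2 (remaining 205 GB)
122 GB → disk 2 (remaining 83 GB)
89 GB → disk 3 (remaining 411 GB)
130 GB → disk 3 (remaining 281 GB)
110 GB → disk 3 (remaining 171 GB)
130 GB → disk 3 (remaining 41 GB)
260 GB → disk 4 (remaining 240 GB)
277 GB → disk 5 (remaining 223 GB)
332 GB → disk 6 (remaining 168 GB)
374 GB → disk 7 (remaining 126 GB)
134 GB → disk 4 (remaining 106 GB)
271 GB → disk 8 (remaining 229 GB)
287 GB → disk 9 (remaining 213 GB)

9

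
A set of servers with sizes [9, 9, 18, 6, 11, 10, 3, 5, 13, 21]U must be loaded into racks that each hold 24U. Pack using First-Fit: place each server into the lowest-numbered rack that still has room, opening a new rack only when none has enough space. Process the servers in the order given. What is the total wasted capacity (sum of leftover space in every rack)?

Put 9U in rack 1; 15U remain.
Put 9U in rack 1; 6U remain.
Put 18U in rack 2; 6U remain.
Put 6U in rack 1; 0U remain.
Put 11U in rack 3; 13U remain.
Put 10U in rack 3; 3U remain.
Put 3U in rack 2; 3U remain.
Put 5U in rack 4; 19U remain.
Put 13U in rack 4; 6U remain.
Put 21U in rack 5; 3U remain.
5 racks × 24U = 120U; used 105U; unused 15U.

15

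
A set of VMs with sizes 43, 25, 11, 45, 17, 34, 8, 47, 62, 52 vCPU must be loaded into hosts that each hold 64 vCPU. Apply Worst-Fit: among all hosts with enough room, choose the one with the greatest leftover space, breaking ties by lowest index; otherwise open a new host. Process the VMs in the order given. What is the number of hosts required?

host 1: place 43 vCPU, 21 vCPU left
host 2: place 25 vCPU, 39 vCPU left
host 2: place 11 vCPU, 28 vCPU left
host 3: place 45 vCPU, 19 vCPU left
host 2: place 17 vCPU, 11 vCPU left
host 4: place 34 vCPU, 30 vCPU left
host 4: place 8 vCPU, 22 vCPU left
host 5: place 47 vCPU, 17 vCPU left
host 6: place 62 vCPU, 2 vCPU left
host 7: place 52 vCPU, 12 vCPU left
Final hosts: [43] [25,11,17] [45] [34,8] [47] [62] [52].

7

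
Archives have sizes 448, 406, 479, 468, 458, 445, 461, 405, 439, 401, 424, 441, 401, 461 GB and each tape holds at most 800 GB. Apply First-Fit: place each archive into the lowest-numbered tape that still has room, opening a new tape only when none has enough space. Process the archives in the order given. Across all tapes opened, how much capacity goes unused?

5063

Put 448 GB in tape 1; 352 GB remain.
Put 406 GB in tape 2; 394 GB remain.
Put 479 GB in tape 3; 321 GB remain.
Put 468 GB in tape 4; 332 GB remain.
Put 458 GB in tape 5; 342 GB remain.
Put 445 GB in tape 6; 355 GB remain.
Put 461 GB in tape 7; 339 GB remain.
Put 405 GB in tape 8; 395 GB remain.
Put 439 GB in tape 9; 361 GB remain.
Put 401 GB in tape 10; 399 GB remain.
Put 424 GB in tape 11; 376 GB remain.
Put 441 GB in tape 12; 359 GB remain.
Put 401 GB in tape 13; 399 GB remain.
Put 461 GB in tape 14; 339 GB remain.
14 tapes × 800 GB = 11200 GB; used 6137 GB; unused 5063 GB.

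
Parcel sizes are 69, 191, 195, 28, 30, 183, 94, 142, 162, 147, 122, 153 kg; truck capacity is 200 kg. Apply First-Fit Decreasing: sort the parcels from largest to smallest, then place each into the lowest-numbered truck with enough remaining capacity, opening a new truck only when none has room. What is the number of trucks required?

Sorted descending: 195, 191, 183, 162, 153, 147, 142, 122, 94, 69, 30, 28.
Put 195 kg in truck 1; 5 kg remain.
Put 191 kg in truck 2; 9 kg remain.
Put 183 kg in truck 3; 17 kg remain.
Put 162 kg in truck 4; 38 kg remain.
Put 153 kg in truck 5; 47 kg remain.
Put 147 kg in truck 6; 53 kg remain.
Put 142 kg in truck 7; 58 kg remain.
Put 122 kg in truck 8; 78 kg remain.
Put 94 kg in truck 9; 106 kg remain.
Put 69 kg in truck 8; 9 kg remain.
Put 30 kg in truck 4; 8 kg remain.
Put 28 kg in truck 5; 19 kg remain.

9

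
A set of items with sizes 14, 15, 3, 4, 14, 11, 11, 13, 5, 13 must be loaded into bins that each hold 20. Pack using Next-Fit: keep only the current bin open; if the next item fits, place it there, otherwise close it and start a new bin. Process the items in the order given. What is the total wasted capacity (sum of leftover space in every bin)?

Put 14 in bin 1; 6 remain.
Put 15 in bin 2; 5 remain.
Put 3 in bin 2; 2 remain.
Put 4 in bin 3; 16 remain.
Put 14 in bin 3; 2 remain.
Put 11 in bin 4; 9 remain.
Put 11 in bin 5; 9 remain.
Put 13 in bin 6; 7 remain.
Put 5 in bin 6; 2 remain.
Put 13 in bin 7; 7 remain.
7 bins × 20 = 140; used 103; unused 37.

37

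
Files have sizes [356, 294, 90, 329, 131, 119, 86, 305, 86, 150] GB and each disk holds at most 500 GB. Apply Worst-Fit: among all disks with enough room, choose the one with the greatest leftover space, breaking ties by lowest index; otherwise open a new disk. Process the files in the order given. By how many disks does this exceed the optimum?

1

Worst-Fit: [356,119] [294,90,86] [329,131] [305,86] [150] → 5 disks.
Total size 1946 GB; any packing needs at least ⌈1946/500⌉ = 4 disks.
An optimal packing achieves that bound: [356,131] [329,150] [305,90,86] [294,119,86] → 4 disks.
Excess: 5 − 4 = 1.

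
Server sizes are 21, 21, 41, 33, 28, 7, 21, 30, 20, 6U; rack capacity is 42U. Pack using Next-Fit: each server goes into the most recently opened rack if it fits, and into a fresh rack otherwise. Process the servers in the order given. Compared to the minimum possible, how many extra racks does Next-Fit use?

Next-Fit: [21,21] [41] [33] [28,7] [21] [30] [20,6] → 7 racks.
Total size 228U; any packing needs at least ⌈228/42⌉ = 6 racks.
An optimal packing achieves that bound: [41] [33,7] [30,6] [28] [21,21] [21,20] → 6 racks.
Excess: 7 − 6 = 1.

1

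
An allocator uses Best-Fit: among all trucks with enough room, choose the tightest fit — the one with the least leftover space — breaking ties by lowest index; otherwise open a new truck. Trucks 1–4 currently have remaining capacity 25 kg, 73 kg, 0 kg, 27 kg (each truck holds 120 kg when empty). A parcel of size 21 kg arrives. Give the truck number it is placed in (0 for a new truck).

Trucks with room: truck 1 (25 kg), truck 2 (73 kg), truck 4 (27 kg).
Tightest fit is truck 1 with 25 kg free.

1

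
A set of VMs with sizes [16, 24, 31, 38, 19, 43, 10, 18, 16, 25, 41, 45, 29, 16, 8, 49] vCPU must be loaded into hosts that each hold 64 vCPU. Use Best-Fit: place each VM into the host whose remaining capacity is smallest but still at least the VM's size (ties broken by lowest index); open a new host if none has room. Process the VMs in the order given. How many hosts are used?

8

16 vCPU → host 1 (remaining 48 vCPU)
24 vCPU → host 1 (remaining 24 vCPU)
31 vCPU → host 2 (remaining 33 vCPU)
38 vCPU → host 3 (remaining 26 vCPU)
19 vCPU → host 1 (remaining 5 vCPU)
43 vCPU → host 4 (remaining 21 vCPU)
10 vCPU → host 4 (remaining 11 vCPU)
18 vCPU → host 3 (remaining 8 vCPU)
16 vCPU → host 2 (remaining 17 vCPU)
25 vCPU → host 5 (remaining 39 vCPU)
41 vCPU → host 6 (remaining 23 vCPU)
45 vCPU → host 7 (remaining 19 vCPU)
29 vCPU → host 5 (remaining 10 vCPU)
16 vCPU → host 2 (remaining 1 vCPU)
8 vCPU → host 3 (remaining 0 vCPU)
49 vCPU → host 8 (remaining 15 vCPU)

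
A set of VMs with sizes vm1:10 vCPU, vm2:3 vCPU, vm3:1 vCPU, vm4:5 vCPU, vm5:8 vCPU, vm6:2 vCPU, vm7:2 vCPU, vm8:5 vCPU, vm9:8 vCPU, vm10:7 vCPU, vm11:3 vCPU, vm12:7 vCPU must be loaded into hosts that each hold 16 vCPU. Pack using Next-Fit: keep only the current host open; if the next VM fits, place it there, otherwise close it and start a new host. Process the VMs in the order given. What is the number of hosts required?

5

Put vm1 (10 vCPU) in host 1; 6 vCPU remain.
Put vm2 (3 vCPU) in host 1; 3 vCPU remain.
Put vm3 (1 vCPU) in host 1; 2 vCPU remain.
Put vm4 (5 vCPU) in host 2; 11 vCPU remain.
Put vm5 (8 vCPU) in host 2; 3 vCPU remain.
Put vm6 (2 vCPU) in host 2; 1 vCPU remain.
Put vm7 (2 vCPU) in host 3; 14 vCPU remain.
Put vm8 (5 vCPU) in host 3; 9 vCPU remain.
Put vm9 (8 vCPU) in host 3; 1 vCPU remain.
Put vm10 (7 vCPU) in host 4; 9 vCPU remain.
Put vm11 (3 vCPU) in host 4; 6 vCPU remain.
Put vm12 (7 vCPU) in host 5; 9 vCPU remain.
Final hosts: [10,3,1] [5,8,2] [2,5,8] [7,3] [7].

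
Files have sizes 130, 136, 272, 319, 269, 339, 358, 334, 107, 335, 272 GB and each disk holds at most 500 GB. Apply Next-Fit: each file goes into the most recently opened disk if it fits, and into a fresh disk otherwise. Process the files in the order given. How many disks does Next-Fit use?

Put 130 GB in disk 1; 370 GB remain.
Put 136 GB in disk 1; 234 GB remain.
Put 272 GB in disk 2; 228 GB remain.
Put 319 GB in disk 3; 181 GB remain.
Put 269 GB in disk 4; 231 GB remain.
Put 339 GB in disk 5; 161 GB remain.
Put 358 GB in disk 6; 142 GB remain.
Put 334 GB in disk 7; 166 GB remain.
Put 107 GB in disk 7; 59 GB remain.
Put 335 GB in disk 8; 165 GB remain.
Put 272 GB in disk 9; 228 GB remain.
Final disks: [130,136] [272] [319] [269] [339] [358] [334,107] [335] [272].

9 disks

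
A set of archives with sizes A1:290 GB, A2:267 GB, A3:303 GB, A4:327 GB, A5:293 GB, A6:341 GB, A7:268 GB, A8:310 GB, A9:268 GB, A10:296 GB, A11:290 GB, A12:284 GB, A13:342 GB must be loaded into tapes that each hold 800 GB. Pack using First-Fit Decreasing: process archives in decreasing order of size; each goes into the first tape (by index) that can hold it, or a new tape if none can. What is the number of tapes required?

Sorted descending: 342, 341, 327, 310, 303, 296, 293, 290, 290, 284, 268, 268, 267.
tape 1: place 342 GB, 458 GB left
tape 1: place 341 GB, 117 GB left
tape 2: place 327 GB, 473 GB left
tape 2: place 310 GB, 163 GB left
tape 3: place 303 GB, 497 GB left
tape 3: place 296 GB, 201 GB left
tape 4: place 293 GB, 507 GB left
tape 4: place 290 GB, 217 GB left
tape 5: place 290 GB, 510 GB left
tape 5: place 284 GB, 226 GB left
tape 6: place 268 GB, 532 GB left
tape 6: place 268 GB, 264 GB left
tape 7: place 267 GB, 533 GB left

7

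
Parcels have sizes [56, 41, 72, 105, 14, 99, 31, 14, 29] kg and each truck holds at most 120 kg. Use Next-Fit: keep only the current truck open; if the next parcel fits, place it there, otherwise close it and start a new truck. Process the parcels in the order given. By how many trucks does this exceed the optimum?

1

Next-Fit: [56,41] [72] [105,14] [99] [31,14,29] → 5 trucks.
Total size 461 kg; any packing needs at least ⌈461/120⌉ = 4 trucks.
An optimal packing achieves that bound: [105,14] [99,14] [72,41] [56,31,29] → 4 trucks.
Excess: 5 − 4 = 1.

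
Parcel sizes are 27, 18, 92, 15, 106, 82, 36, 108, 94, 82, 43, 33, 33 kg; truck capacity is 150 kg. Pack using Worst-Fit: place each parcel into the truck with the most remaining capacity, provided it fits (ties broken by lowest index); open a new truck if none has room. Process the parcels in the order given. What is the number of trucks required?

6 trucks

Put 27 kg in truck 1; 123 kg remain.
Put 18 kg in truck 1; 105 kg remain.
Put 92 kg in truck 1; 13 kg remain.
Put 15 kg in truck 2; 135 kg remain.
Put 106 kg in truck 2; 29 kg remain.
Put 82 kg in truck 3; 68 kg remain.
Put 36 kg in truck 3; 32 kg remain.
Put 108 kg in truck 4; 42 kg remain.
Put 94 kg in truck 5; 56 kg remain.
Put 82 kg in truck 6; 68 kg remain.
Put 43 kg in truck 6; 25 kg remain.
Put 33 kg in truck 5; 23 kg remain.
Put 33 kg in truck 4; 9 kg remain.
Final trucks: [27,18,92] [15,106] [82,36] [108,33] [94,33] [82,43].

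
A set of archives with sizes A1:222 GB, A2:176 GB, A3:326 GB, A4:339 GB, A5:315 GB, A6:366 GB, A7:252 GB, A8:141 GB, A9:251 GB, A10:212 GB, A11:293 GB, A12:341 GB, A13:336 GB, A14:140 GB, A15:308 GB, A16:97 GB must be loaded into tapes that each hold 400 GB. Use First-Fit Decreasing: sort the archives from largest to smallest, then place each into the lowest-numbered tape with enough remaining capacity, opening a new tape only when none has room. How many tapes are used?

Sorted descending: 366, 341, 339, 336, 326, 315, 308, 293, 252, 251, 222, 212, 176, 141, 140, 97.
Put 366 GB in tape 1; 34 GB remain.
Put 341 GB in tape 2; 59 GB remain.
Put 339 GB in tape 3; 61 GB remain.
Put 336 GB in tape 4; 64 GB remain.
Put 326 GB in tape 5; 74 GB remain.
Put 315 GB in tape 6; 85 GB remain.
Put 308 GB in tape 7; 92 GB remain.
Put 293 GB in tape 8; 107 GB remain.
Put 252 GB in tape 9; 148 GB remain.
Put 251 GB in tape 10; 149 GB remain.
Put 222 GB in tape 11; 178 GB remain.
Put 212 GB in tape 12; 188 GB remain.
Put 176 GB in tape 11; 2 GB remain.
Put 141 GB in tape 9; 7 GB remain.
Put 140 GB in tape 10; 9 GB remain.
Put 97 GB in tape 8; 10 GB remain.

12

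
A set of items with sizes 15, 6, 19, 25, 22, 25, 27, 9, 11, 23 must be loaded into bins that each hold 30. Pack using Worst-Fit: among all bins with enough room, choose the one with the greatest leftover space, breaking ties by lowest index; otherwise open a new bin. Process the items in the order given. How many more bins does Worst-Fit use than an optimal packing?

1

Worst-Fit: [15,6] [19,9] [25] [22] [25] [27] [11] [23] → 8 bins.
Total size 182; any packing needs at least ⌈182/30⌉ = 7 bins.
An optimal packing achieves that bound: [27] [25] [25] [23,6] [22] [19,11] [15,9] → 7 bins.
Excess: 8 − 7 = 1.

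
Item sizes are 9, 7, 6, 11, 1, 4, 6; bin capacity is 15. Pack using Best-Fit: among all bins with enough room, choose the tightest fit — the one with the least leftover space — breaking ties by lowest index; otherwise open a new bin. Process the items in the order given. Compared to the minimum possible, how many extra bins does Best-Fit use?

Best-Fit: [9,6] [7,4] [11,1] [6] → 4 bins.
Total size 44; any packing needs at least ⌈44/15⌉ = 3 bins.
An optimal packing achieves that bound: [11,4] [9,6] [7,6,1] → 3 bins.
Excess: 4 − 3 = 1.

1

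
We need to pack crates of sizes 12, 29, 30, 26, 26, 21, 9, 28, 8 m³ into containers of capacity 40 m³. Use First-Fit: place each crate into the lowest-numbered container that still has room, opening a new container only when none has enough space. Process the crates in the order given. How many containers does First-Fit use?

6

container 1: place 12 m³, 28 m³ left
container 2: place 29 m³, 11 m³ left
container 3: place 30 m³, 10 m³ left
container 1: place 26 m³, 2 m³ left
container 4: place 26 m³, 14 m³ left
container 5: place 21 m³, 19 m³ left
container 2: place 9 m³, 2 m³ left
container 6: place 28 m³, 12 m³ left
container 3: place 8 m³, 2 m³ left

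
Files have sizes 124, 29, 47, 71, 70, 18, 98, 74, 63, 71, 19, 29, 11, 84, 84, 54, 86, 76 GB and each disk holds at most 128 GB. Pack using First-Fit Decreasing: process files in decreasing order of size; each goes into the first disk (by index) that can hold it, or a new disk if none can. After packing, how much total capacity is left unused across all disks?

300

Sorted descending: 124, 98, 86, 84, 84, 76, 74, 71, 71, 70, 63, 54, 47, 29, 29, 19, 18, 11.
Put 124 GB in disk 1; 4 GB remain.
Put 98 GB in disk 2; 30 GB remain.
Put 86 GB in disk 3; 42 GB remain.
Put 84 GB in disk 4; 44 GB remain.
Put 84 GB in disk 5; 44 GB remain.
Put 76 GB in disk 6; 52 GB remain.
Put 74 GB in disk 7; 54 GB remain.
Put 71 GB in disk 8; 57 GB remain.
Put 71 GB in disk 9; 57 GB remain.
Put 70 GB in disk 10; 58 GB remain.
Put 63 GB in disk 11; 65 GB remain.
Put 54 GB in disk 7; 0 GB remain.
Put 47 GB in disk 6; 5 GB remain.
Put 29 GB in disk 2; 1 GB remain.
Put 29 GB in disk 3; 13 GB remain.
Put 19 GB in disk 4; 25 GB remain.
Put 18 GB in disk 4; 7 GB remain.
Put 11 GB in disk 3; 2 GB remain.
11 disks × 128 GB = 1408 GB; used 1108 GB; unused 300 GB.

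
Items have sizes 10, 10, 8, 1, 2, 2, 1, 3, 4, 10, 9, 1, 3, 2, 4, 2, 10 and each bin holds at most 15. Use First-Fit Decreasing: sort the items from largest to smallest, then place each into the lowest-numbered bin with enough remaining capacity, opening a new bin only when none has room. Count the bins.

Sorted descending: 10, 10, 10, 10, 9, 8, 4, 4, 3, 3, 2, 2, 2, 2, 1, 1, 1.
10 → bin 1 (remaining 5)
10 → bin 2 (remaining 5)
10 → bin 3 (remaining 5)
10 → bin 4 (remaining 5)
9 → bin 5 (remaining 6)
8 → bin 6 (remaining 7)
4 → bin 1 (remaining 1)
4 → bin 2 (remaining 1)
3 → bin 3 (remaining 2)
3 → bin 4 (remaining 2)
2 → bin 3 (remaining 0)
2 → bin 4 (remaining 0)
2 → bin 5 (remaining 4)
2 → bin 5 (remaining 2)
1 → bin 1 (remaining 0)
1 → bin 2 (remaining 0)
1 → bin 5 (remaining 1)

6 bins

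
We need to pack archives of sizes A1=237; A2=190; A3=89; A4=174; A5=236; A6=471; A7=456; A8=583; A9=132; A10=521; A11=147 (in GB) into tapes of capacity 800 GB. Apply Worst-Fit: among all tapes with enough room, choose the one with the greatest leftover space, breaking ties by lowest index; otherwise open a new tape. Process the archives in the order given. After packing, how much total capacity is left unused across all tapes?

764

tape 1: place A1 (237 GB), 563 GB left
tape 1: place A2 (190 GB), 373 GB left
tape 1: place A3 (89 GB), 284 GB left
tape 1: place A4 (174 GB), 110 GB left
tape 2: place A5 (236 GB), 564 GB left
tape 2: place A6 (471 GB), 93 GB left
tape 3: place A7 (456 GB), 344 GB left
tape 4: place A8 (583 GB), 217 GB left
tape 3: place A9 (132 GB), 212 GB left
tape 5: place A10 (521 GB), 279 GB left
tape 5: place A11 (147 GB), 132 GB left
5 tapes × 800 GB = 4000 GB; used 3236 GB; unused 764 GB.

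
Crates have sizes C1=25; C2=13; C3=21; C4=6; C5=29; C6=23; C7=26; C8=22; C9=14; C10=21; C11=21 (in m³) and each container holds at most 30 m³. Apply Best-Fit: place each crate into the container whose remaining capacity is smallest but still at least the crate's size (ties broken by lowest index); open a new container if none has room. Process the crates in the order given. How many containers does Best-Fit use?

container 1: place C1 (25 m³), 5 m³ left
container 2: place C2 (13 m³), 17 m³ left
container 3: place C3 (21 m³), 9 m³ left
container 3: place C4 (6 m³), 3 m³ left
container 4: place C5 (29 m³), 1 m³ left
container 5: place C6 (23 m³), 7 m³ left
container 6: place C7 (26 m³), 4 m³ left
container 7: place C8 (22 m³), 8 m³ left
container 2: place C9 (14 m³), 3 m³ left
container 8: place C10 (21 m³), 9 m³ left
container 9: place C11 (21 m³), 9 m³ left
Final containers: [25] [13,14] [21,6] [29] [23] [26] [22] [21] [21].

9 containers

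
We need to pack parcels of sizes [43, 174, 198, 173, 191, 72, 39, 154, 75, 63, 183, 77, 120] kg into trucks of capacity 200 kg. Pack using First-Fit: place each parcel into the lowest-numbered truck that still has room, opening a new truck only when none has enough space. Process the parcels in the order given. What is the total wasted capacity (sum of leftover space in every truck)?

truck 1: place 43 kg, 157 kg left
truck 2: place 174 kg, 26 kg left
truck 3: place 198 kg, 2 kg left
truck 4: place 173 kg, 27 kg left
truck 5: place 191 kg, 9 kg left
truck 1: place 72 kg, 85 kg left
truck 1: place 39 kg, 46 kg left
truck 6: place 154 kg, 46 kg left
truck 7: place 75 kg, 125 kg left
truck 7: place 63 kg, 62 kg left
truck 8: place 183 kg, 17 kg left
truck 9: place 77 kg, 123 kg left
truck 9: place 120 kg, 3 kg left
9 trucks × 200 kg = 1800 kg; used 1562 kg; unused 238 kg.

238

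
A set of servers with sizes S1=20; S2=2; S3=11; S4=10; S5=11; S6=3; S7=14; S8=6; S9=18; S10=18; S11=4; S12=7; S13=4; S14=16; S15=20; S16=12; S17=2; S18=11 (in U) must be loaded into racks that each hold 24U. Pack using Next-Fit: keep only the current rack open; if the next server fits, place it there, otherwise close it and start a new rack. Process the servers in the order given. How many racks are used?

11 racks

rack 1: place S1 (20U), 4U left
rack 1: place S2 (2U), 2U left
rack 2: place S3 (11U), 13U left
rack 2: place S4 (10U), 3U left
rack 3: place S5 (11U), 13U left
rack 3: place S6 (3U), 10U left
rack 4: place S7 (14U), 10U left
rack 4: place S8 (6U), 4U left
rack 5: place S9 (18U), 6U left
rack 6: place S10 (18U), 6U left
rack 6: place S11 (4U), 2U left
rack 7: place S12 (7U), 17U left
rack 7: place S13 (4U), 13U left
rack 8: place S14 (16U), 8U left
rack 9: place S15 (20U), 4U left
rack 10: place S16 (12U), 12U left
rack 10: place S17 (2U), 10U left
rack 11: place S18 (11U), 13U left
Final racks: [20,2] [11,10] [11,3] [14,6] [18] [18,4] [7,4] [16] [20] [12,2] [11].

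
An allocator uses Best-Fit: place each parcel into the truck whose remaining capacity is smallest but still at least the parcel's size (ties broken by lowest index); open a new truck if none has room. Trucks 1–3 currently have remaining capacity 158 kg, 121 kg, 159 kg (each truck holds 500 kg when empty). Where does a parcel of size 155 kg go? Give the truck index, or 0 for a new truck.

1

Trucks with room: truck 1 (158 kg), truck 3 (159 kg).
Tightest fit is truck 1 with 158 kg free.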